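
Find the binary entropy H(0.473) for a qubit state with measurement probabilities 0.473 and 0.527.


S = -p*log2(p) - (1-p)*log2(1-p)
p = 0.4730, 1-p = 0.5270
= -0.4730 * log2(0.4730) - 0.5270 * log2(0.5270)
= -(-0.5109) - (-0.4870)
= 0.9979

0.9979


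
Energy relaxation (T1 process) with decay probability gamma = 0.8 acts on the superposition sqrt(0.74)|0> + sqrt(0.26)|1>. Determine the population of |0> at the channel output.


For amplitude damping with parameter gamma on state sqrt(a)|0> + sqrt(b)|1>:
alpha^2 = 0.74, beta^2 = 0.26
P(|0>) = alpha^2 + gamma * beta^2
= 0.74 + 0.8 * 0.26
= 0.74 + 0.2080
= 0.9480

0.9480


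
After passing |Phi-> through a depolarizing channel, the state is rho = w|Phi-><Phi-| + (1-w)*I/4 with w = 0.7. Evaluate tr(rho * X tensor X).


|Phi-> = (|00> - |11>)/sqrt(2)
For the pure Bell state, <X_A X_B> = -1 (Bell-state Pauli correlator).
The maximally-mixed part I/4 has tr(I/4 * P tensor P) = 0 for any traceless Pauli P.
So <X_A X_B>_rho = w * (-1) + (1 - w) * 0
= 0.7 * (-1)
= -0.7000

-0.7000


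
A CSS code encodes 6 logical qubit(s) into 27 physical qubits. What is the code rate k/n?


Code rate R = k/n
= 6/27
= 0.2222

0.2222


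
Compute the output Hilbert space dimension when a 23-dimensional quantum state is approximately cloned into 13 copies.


Output space = H^(tensor 13) where dim(H) = 23
dim = 23^13
= 529 (after 2 factors)
= 12167 (after 3 factors)
= 279841 (after 4 factors)
= 6436343 (after 5 factors)
= 148035889 (after 6 factors)
= 3404825447 (after 7 factors)
= 78310985281 (after 8 factors)
= 1801152661463 (after 9 factors)
= 41426511213649 (after 10 factors)
= 952809757913927 (after 11 factors)
= 21914624432020321 (after 12 factors)
= 504036361936467383 (after 13 factors)
= 504036361936467383

504036361936467383


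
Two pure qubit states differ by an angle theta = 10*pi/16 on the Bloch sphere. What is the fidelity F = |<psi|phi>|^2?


For states separated by angle theta on Bloch sphere:
F = cos^2(theta/2)
theta = 10*pi/16 = 1.9635
theta/2 = 0.9817
cos(theta/2) = 0.5556
F = 0.3087

0.3087


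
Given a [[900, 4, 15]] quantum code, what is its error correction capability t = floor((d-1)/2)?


Code parameters: [[900, 4, 15]], distance d = 15.
Number of correctable errors = floor((d-1)/2)
= floor((15 - 1)/2)
= floor(14/2)
= 7

7


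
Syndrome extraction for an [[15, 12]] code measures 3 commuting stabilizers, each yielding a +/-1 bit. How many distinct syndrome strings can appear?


Each stabilizer generator gives a binary (+1 or -1) measurement outcome.
With 3 independent generators:
Total syndromes = 2^3
= 8

8


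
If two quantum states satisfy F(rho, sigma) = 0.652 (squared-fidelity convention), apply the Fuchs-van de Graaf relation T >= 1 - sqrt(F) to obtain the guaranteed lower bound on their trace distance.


Fuchs-van de Graaf (squared-fidelity convention): 1 - sqrt(F) <= T <= sqrt(1 - F).
Lower bound: T >= 1 - sqrt(F)
sqrt(F) = sqrt(0.652) = 0.8075
T >= 1 - 0.8075
T >= 0.1925

0.1925


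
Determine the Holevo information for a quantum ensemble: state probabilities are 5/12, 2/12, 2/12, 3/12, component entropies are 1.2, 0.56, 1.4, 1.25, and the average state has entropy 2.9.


chi = S(rho) - sum_i p_i * S(rho_i)
Weighted entropy = 5/12 * 1.2 + 2/12 * 0.56 + 2/12 * 1.4 + 3/12 * 1.25
= 1.1392
chi = 2.9 - 1.1392
= 1.7608

1.7608


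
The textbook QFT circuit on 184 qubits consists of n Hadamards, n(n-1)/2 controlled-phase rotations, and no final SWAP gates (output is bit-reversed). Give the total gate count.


Hadamard gates: 184
Controlled rotations: n*(n-1)/2 = 184*183/2 = 16836
SWAP gates: 0 (omitted)
Total = 184 + 16836
= 17020

17020


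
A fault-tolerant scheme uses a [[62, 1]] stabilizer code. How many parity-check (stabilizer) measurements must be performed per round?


For an [[n,k]] stabilizer code:
Number of stabilizer generators = n - k
= 62 - 1
= 61

61


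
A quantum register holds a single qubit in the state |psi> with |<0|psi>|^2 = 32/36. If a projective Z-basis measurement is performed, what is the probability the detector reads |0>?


|alpha|^2 = 32/36 = 0.8889
|beta|^2 = 1 - 32/36 = 4/36 = 0.1111
P(|0>) = |alpha|^2 = 0.8889

0.8889


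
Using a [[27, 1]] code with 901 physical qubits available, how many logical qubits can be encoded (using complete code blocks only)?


Each code block uses 27 physical qubits for 1 logical qubit(s).
Number of complete blocks = floor(901 / 27) = 33
Logical qubits = 33 * 1
= 33

33


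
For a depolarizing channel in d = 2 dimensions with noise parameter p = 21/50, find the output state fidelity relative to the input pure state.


F = (1-p) + p/d
= (1 - 0.4200) + 0.4200/2
= 0.5800 + 0.2100
= 0.7900

0.7900


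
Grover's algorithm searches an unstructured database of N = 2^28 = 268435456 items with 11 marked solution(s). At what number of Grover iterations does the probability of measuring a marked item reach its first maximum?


After j Grover iterations the success probability is P(j) = sin^2((2j+1)*theta), where sin(theta) = sqrt(k/N).
N = 2^28 = 268435456, k = 11
sin(theta) = sqrt(k/N) = 0.0002024307123
theta = arcsin(sqrt(k/N)) = 0.0002024307137 rad
P(j) reaches its first maximum when (2j+1)*theta is as close as possible to pi/2, i.e. j = round(pi/(4*theta) - 1/2).
pi/(4*theta) - 1/2 = 3879.3370
(For comparison, the common estimate pi/4 * sqrt(N/k) = 3879.8370; the exact maximiser is used here.)
Optimal iterations = 3879

3879


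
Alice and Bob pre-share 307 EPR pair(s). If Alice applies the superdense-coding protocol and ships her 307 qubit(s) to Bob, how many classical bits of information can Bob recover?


Superdense coding allows 2 classical bits per shared entangled pair.
307 pair(s) -> 2 * 307 = 614 classical bits

614


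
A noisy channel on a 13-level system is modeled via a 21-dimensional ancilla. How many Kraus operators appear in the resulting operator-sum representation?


Tracing out the environment in an orthonormal basis {|i>_E} gives Kraus operators K_i = <i|_E U |0>_E.
Number of Kraus operators = dim(H_env) = d_env
= 21

21


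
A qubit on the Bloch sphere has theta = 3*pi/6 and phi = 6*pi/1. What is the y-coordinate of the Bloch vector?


theta = 1.5708, phi = 18.8496
r_y = sin(theta)*sin(phi) = 1.0000 * 0.0000
r_y = 0.0000

0.0000


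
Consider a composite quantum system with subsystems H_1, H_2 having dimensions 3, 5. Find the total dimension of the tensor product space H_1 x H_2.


dim(H_1 x H_2) = 3 * 5
= 15

15


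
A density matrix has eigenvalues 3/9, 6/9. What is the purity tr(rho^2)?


tr(rho^2) = sum of eigenvalues squared
= (3/9)^2 + (6/9)^2
= (9 + 36) / 81
= 45/81
= 0.5556

0.5556


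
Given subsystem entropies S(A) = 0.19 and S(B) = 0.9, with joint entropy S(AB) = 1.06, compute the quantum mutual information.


I(A:B) = S(A) + S(B) - S(AB)
= 0.19 + 0.9 - 1.06
= 0.0300

0.0300


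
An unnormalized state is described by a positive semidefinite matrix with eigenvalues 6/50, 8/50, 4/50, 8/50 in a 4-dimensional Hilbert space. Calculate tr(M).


tr(M) = sum of eigenvalues
= 6/50 + 8/50 + 4/50 + 8/50
= 26/50
= 0.5200

0.5200


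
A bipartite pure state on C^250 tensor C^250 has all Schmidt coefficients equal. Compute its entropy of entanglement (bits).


For a maximally entangled state in d x d:
S = log2(d) = log2(250)
= 7.9658

7.9658


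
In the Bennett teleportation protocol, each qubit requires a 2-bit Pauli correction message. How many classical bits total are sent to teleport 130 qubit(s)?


Quantum teleportation requires 2 classical bits per qubit teleported.
130 qubit(s) -> 2 * 130 = 260 classical bits

260


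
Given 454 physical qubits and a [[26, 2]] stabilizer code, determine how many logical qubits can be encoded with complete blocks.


Each code block uses 26 physical qubits for 2 logical qubit(s).
Number of complete blocks = floor(454 / 26) = 17
Logical qubits = 17 * 2
= 34

34


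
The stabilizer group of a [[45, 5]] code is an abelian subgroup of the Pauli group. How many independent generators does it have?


For an [[n,k]] stabilizer code:
Number of stabilizer generators = n - k
= 45 - 5
= 40

40


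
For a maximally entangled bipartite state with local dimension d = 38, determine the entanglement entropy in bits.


For a maximally entangled state in d x d:
S = log2(d) = log2(38)
= 5.2479

5.2479


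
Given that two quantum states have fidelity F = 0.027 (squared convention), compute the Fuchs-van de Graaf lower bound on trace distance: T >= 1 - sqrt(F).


Fuchs-van de Graaf (squared-fidelity convention): 1 - sqrt(F) <= T <= sqrt(1 - F).
Lower bound: T >= 1 - sqrt(F)
sqrt(F) = sqrt(0.027) = 0.1643
T >= 1 - 0.1643
T >= 0.8357

0.8357


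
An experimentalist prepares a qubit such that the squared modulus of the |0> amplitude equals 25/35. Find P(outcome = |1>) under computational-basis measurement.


|alpha|^2 = 25/35 = 0.7143
|beta|^2 = 1 - 25/35 = 10/35 = 0.2857
P(|1>) = |beta|^2 = 0.2857

0.2857


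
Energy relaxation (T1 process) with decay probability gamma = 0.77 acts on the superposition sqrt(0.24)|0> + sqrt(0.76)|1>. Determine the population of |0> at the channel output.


For amplitude damping with parameter gamma on state sqrt(a)|0> + sqrt(b)|1>:
alpha^2 = 0.24, beta^2 = 0.76
P(|0>) = alpha^2 + gamma * beta^2
= 0.24 + 0.77 * 0.76
= 0.24 + 0.5852
= 0.8252

0.8252


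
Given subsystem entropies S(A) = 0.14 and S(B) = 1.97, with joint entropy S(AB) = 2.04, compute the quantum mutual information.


I(A:B) = S(A) + S(B) - S(AB)
= 0.14 + 1.97 - 2.04
= 0.0700

0.0700


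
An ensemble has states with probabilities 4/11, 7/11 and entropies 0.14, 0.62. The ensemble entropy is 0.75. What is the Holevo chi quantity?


chi = S(rho) - sum_i p_i * S(rho_i)
Weighted entropy = 4/11 * 0.14 + 7/11 * 0.62
= 0.4455
chi = 0.75 - 0.4455
= 0.3045

0.3045


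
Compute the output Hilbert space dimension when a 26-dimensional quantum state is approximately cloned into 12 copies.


Output space = H^(tensor 12) where dim(H) = 26
dim = 26^12
= 676 (after 2 factors)
= 17576 (after 3 factors)
= 456976 (after 4 factors)
= 11881376 (after 5 factors)
= 308915776 (after 6 factors)
= 8031810176 (after 7 factors)
= 208827064576 (after 8 factors)
= 5429503678976 (after 9 factors)
= 141167095653376 (after 10 factors)
= 3670344486987776 (after 11 factors)
= 95428956661682176 (after 12 factors)
= 95428956661682176

95428956661682176


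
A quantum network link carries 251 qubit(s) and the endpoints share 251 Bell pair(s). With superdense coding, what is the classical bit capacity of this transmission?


Superdense coding allows 2 classical bits per shared entangled pair.
251 pair(s) -> 2 * 251 = 502 classical bits

502


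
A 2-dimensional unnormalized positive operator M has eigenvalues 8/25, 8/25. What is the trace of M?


tr(M) = sum of eigenvalues
= 8/25 + 8/25
= 16/25
= 0.6400

0.6400


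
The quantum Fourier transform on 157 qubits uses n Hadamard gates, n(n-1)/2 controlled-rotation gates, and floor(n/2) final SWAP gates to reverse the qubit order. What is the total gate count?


Hadamard gates: 157
Controlled rotations: n*(n-1)/2 = 157*156/2 = 12246
SWAP gates: floor(n/2) = floor(157/2) = 78
Total = 157 + 12246 + 78
= 12481

12481


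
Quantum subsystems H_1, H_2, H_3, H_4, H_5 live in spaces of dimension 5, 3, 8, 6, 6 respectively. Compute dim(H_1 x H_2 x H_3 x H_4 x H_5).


dim(H_1 x H_2 x H_3 x H_4 x H_5) = 5 * 3 * 8 * 6 * 6
= 15 * 8 * 6 * 6
= 120 * 6 * 6
= 720 * 6
= 4320

4320


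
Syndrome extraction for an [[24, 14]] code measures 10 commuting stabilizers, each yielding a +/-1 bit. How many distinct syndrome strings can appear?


Each stabilizer generator gives a binary (+1 or -1) measurement outcome.
With 10 independent generators:
Total syndromes = 2^10
= 1024

1024


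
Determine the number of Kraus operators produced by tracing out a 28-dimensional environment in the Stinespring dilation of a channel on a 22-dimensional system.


Tracing out the environment in an orthonormal basis {|i>_E} gives Kraus operators K_i = <i|_E U |0>_E.
Number of Kraus operators = dim(H_env) = d_env
= 28

28


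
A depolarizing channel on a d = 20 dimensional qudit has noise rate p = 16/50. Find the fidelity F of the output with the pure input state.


F = (1-p) + p/d
= (1 - 0.3200) + 0.3200/20
= 0.6800 + 0.0160
= 0.6960

0.6960


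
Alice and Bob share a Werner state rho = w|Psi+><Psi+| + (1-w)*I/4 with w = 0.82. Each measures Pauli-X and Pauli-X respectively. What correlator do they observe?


|Psi+> = (|01> + |10>)/sqrt(2)
For the pure Bell state, <X_A X_B> = +1 (Bell-state Pauli correlator).
The maximally-mixed part I/4 has tr(I/4 * P tensor P) = 0 for any traceless Pauli P.
So <X_A X_B>_rho = w * (+1) + (1 - w) * 0
= 0.82 * (+1)
= 0.8200

0.8200


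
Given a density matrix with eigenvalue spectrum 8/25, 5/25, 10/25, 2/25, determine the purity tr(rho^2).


tr(rho^2) = sum of eigenvalues squared
= (8/25)^2 + (5/25)^2 + (10/25)^2 + (2/25)^2
= (64 + 25 + 100 + 4) / 625
= 193/625
= 0.3088

0.3088


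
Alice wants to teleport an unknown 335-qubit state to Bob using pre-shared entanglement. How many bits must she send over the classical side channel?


Quantum teleportation requires 2 classical bits per qubit teleported.
335 qubit(s) -> 2 * 335 = 670 classical bits

670


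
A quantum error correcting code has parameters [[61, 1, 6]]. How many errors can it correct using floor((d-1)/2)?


Code parameters: [[61, 1, 6]], distance d = 6.
Number of correctable errors = floor((d-1)/2)
= floor((6 - 1)/2)
= floor(5/2)
= 2

2


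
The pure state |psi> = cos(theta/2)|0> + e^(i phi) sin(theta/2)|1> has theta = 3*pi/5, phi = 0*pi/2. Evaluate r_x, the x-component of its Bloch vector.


theta = 1.8850, phi = 0.0000
r_x = sin(theta)*cos(phi) = 0.9511 * 1.0000
r_x = 0.9511

0.9511


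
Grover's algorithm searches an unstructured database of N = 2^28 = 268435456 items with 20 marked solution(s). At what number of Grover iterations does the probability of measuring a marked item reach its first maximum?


After j Grover iterations the success probability is P(j) = sin^2((2j+1)*theta), where sin(theta) = sqrt(k/N).
N = 2^28 = 268435456, k = 20
sin(theta) = sqrt(k/N) = 0.0002729575168
theta = arcsin(sqrt(k/N)) = 0.0002729575202 rad
P(j) reaches its first maximum when (2j+1)*theta is as close as possible to pi/2, i.e. j = round(pi/(4*theta) - 1/2).
pi/(4*theta) - 1/2 = 2876.8641
(For comparison, the common estimate pi/4 * sqrt(N/k) = 2877.3641; the exact maximiser is used here.)
Optimal iterations = 2877

2877


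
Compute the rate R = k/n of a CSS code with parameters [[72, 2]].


Code rate R = k/n
= 2/72
= 0.0278

0.0278


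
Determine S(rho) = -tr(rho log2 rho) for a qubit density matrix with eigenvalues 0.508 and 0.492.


S = -p*log2(p) - (1-p)*log2(1-p)
p = 0.5080, 1-p = 0.4920
= -0.5080 * log2(0.5080) - 0.4920 * log2(0.4920)
= -(-0.4964) - (-0.5034)
= 0.9998

0.9998


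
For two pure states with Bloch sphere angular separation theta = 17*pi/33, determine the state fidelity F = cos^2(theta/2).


For states separated by angle theta on Bloch sphere:
F = cos^2(theta/2)
theta = 17*pi/33 = 1.6184
theta/2 = 0.8092
cos(theta/2) = 0.6901
F = 0.4762

0.4762


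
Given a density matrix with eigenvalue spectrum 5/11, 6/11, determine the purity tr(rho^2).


tr(rho^2) = sum of eigenvalues squared
= (5/11)^2 + (6/11)^2
= (25 + 36) / 121
= 61/121
= 0.5041

0.5041


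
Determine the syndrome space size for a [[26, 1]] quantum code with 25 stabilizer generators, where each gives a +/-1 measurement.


Each stabilizer generator gives a binary (+1 or -1) measurement outcome.
With 25 independent generators:
Total syndromes = 2^25
= 33554432

33554432


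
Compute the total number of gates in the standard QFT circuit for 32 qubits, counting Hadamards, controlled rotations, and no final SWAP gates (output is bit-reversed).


Hadamard gates: 32
Controlled rotations: n*(n-1)/2 = 32*31/2 = 496
SWAP gates: 0 (omitted)
Total = 32 + 496
= 528

528


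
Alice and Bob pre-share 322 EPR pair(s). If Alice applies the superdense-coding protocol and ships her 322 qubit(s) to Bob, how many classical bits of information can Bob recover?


Superdense coding allows 2 classical bits per shared entangled pair.
322 pair(s) -> 2 * 322 = 644 classical bits

644


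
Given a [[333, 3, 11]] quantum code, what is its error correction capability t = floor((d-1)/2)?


Code parameters: [[333, 3, 11]], distance d = 11.
Number of correctable errors = floor((d-1)/2)
= floor((11 - 1)/2)
= floor(10/2)
= 5

5


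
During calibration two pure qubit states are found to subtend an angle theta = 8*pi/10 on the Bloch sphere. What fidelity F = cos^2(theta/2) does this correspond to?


For states separated by angle theta on Bloch sphere:
F = cos^2(theta/2)
theta = 8*pi/10 = 2.5133
theta/2 = 1.2566
cos(theta/2) = 0.3090
F = 0.0955

0.0955


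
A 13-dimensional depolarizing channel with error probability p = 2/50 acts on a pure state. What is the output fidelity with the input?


F = (1-p) + p/d
= (1 - 0.0400) + 0.0400/13
= 0.9600 + 0.0031
= 0.9631

0.9631


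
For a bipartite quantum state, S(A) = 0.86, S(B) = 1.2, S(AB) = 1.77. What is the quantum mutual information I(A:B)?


I(A:B) = S(A) + S(B) - S(AB)
= 0.86 + 1.2 - 1.77
= 0.2900

0.2900


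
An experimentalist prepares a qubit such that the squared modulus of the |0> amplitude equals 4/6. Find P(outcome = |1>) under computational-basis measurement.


|alpha|^2 = 4/6 = 0.6667
|beta|^2 = 1 - 4/6 = 2/6 = 0.3333
P(|1>) = |beta|^2 = 0.3333

0.3333


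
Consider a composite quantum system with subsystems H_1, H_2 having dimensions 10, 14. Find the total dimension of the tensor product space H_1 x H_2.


dim(H_1 x H_2) = 10 * 14
= 140

140


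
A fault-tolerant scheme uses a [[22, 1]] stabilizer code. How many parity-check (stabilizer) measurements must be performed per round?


For an [[n,k]] stabilizer code:
Number of stabilizer generators = n - k
= 22 - 1
= 21

21


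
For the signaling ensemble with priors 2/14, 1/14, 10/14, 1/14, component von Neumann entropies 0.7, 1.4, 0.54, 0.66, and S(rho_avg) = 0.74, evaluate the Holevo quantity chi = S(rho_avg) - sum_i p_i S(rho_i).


chi = S(rho) - sum_i p_i * S(rho_i)
Weighted entropy = 2/14 * 0.7 + 1/14 * 1.4 + 10/14 * 0.54 + 1/14 * 0.66
= 0.6329
chi = 0.74 - 0.6329
= 0.1071

0.1071


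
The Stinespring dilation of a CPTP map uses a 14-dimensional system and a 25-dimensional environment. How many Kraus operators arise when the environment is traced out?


Tracing out the environment in an orthonormal basis {|i>_E} gives Kraus operators K_i = <i|_E U |0>_E.
Number of Kraus operators = dim(H_env) = d_env
= 25

25


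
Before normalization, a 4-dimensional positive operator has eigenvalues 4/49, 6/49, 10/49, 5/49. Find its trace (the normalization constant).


tr(M) = sum of eigenvalues
= 4/49 + 6/49 + 10/49 + 5/49
= 25/49
= 0.5102

0.5102


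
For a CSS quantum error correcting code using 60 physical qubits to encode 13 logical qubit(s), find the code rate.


Code rate R = k/n
= 13/60
= 0.2167

0.2167


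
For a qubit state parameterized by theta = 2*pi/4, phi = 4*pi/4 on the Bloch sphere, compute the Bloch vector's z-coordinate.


theta = 1.5708, phi = 3.1416
r_z = cos(theta) = 0.0000

0.0000


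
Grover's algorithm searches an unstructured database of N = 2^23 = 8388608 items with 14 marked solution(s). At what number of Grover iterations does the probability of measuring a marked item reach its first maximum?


After j Grover iterations the success probability is P(j) = sin^2((2j+1)*theta), where sin(theta) = sqrt(k/N).
N = 2^23 = 8388608, k = 14
sin(theta) = sqrt(k/N) = 0.001291870757
theta = arcsin(sqrt(k/N)) = 0.001291871117 rad
P(j) reaches its first maximum when (2j+1)*theta is as close as possible to pi/2, i.e. j = round(pi/(4*theta) - 1/2).
pi/(4*theta) - 1/2 = 607.4540
(For comparison, the common estimate pi/4 * sqrt(N/k) = 607.9541; the exact maximiser is used here.)
Optimal iterations = 607

607


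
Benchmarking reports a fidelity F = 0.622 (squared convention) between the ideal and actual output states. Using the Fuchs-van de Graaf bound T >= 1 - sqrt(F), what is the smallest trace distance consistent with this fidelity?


Fuchs-van de Graaf (squared-fidelity convention): 1 - sqrt(F) <= T <= sqrt(1 - F).
Lower bound: T >= 1 - sqrt(F)
sqrt(F) = sqrt(0.622) = 0.7887
T >= 1 - 0.7887
T >= 0.2113

0.2113


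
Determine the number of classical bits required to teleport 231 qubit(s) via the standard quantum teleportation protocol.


Quantum teleportation requires 2 classical bits per qubit teleported.
231 qubit(s) -> 2 * 231 = 462 classical bits

462


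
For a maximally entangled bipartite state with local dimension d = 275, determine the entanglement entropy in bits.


For a maximally entangled state in d x d:
S = log2(d) = log2(275)
= 8.1033

8.1033


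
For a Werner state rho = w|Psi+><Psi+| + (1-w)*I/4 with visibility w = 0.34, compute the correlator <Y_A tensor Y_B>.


|Psi+> = (|01> + |10>)/sqrt(2)
For the pure Bell state, <Y_A Y_B> = +1 (Bell-state Pauli correlator).
The maximally-mixed part I/4 has tr(I/4 * P tensor P) = 0 for any traceless Pauli P.
So <Y_A Y_B>_rho = w * (+1) + (1 - w) * 0
= 0.34 * (+1)
= 0.3400

0.3400


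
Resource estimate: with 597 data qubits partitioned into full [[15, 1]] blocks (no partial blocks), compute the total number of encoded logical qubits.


Each code block uses 15 physical qubits for 1 logical qubit(s).
Number of complete blocks = floor(597 / 15) = 39
Logical qubits = 39 * 1
= 39

39


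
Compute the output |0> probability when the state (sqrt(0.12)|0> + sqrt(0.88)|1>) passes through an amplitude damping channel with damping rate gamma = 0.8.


For amplitude damping with parameter gamma on state sqrt(a)|0> + sqrt(b)|1>:
alpha^2 = 0.12, beta^2 = 0.88
P(|0>) = alpha^2 + gamma * beta^2
= 0.12 + 0.8 * 0.88
= 0.12 + 0.7040
= 0.8240

0.8240


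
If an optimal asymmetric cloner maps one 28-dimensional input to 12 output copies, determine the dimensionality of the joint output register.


Output space = H^(tensor 12) where dim(H) = 28
dim = 28^12
= 784 (after 2 factors)
= 21952 (after 3 factors)
= 614656 (after 4 factors)
= 17210368 (after 5 factors)
= 481890304 (after 6 factors)
= 13492928512 (after 7 factors)
= 377801998336 (after 8 factors)
= 10578455953408 (after 9 factors)
= 296196766695424 (after 10 factors)
= 8293509467471872 (after 11 factors)
= 232218265089212416 (after 12 factors)
= 232218265089212416

232218265089212416


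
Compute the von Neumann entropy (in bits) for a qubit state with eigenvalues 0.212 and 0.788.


S = -p*log2(p) - (1-p)*log2(1-p)
p = 0.2120, 1-p = 0.7880
= -0.2120 * log2(0.2120) - 0.7880 * log2(0.7880)
= -(-0.4744) - (-0.2709)
= 0.7453

0.7453


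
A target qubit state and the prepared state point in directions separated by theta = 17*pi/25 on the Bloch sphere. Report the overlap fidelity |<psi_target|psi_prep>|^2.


For states separated by angle theta on Bloch sphere:
F = cos^2(theta/2)
theta = 17*pi/25 = 2.1363
theta/2 = 1.0681
cos(theta/2) = 0.4818
F = 0.2321

0.2321


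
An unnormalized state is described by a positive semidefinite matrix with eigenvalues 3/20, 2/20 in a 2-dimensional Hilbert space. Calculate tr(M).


tr(M) = sum of eigenvalues
= 3/20 + 2/20
= 5/20
= 0.2500

0.2500


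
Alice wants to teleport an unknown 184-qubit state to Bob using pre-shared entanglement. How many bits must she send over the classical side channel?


Quantum teleportation requires 2 classical bits per qubit teleported.
184 qubit(s) -> 2 * 184 = 368 classical bits

368


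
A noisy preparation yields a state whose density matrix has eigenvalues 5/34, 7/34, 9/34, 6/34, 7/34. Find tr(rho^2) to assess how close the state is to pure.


tr(rho^2) = sum of eigenvalues squared
= (5/34)^2 + (7/34)^2 + (9/34)^2 + (6/34)^2 + (7/34)^2
= (25 + 49 + 81 + 36 + 49) / 1156
= 240/1156
= 0.2076

0.2076


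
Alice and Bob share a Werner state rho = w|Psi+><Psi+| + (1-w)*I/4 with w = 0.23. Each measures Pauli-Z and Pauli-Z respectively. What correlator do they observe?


|Psi+> = (|01> + |10>)/sqrt(2)
For the pure Bell state, <Z_A Z_B> = -1 (Bell-state Pauli correlator).
The maximally-mixed part I/4 has tr(I/4 * P tensor P) = 0 for any traceless Pauli P.
So <Z_A Z_B>_rho = w * (-1) + (1 - w) * 0
= 0.23 * (-1)
= -0.2300

-0.2300


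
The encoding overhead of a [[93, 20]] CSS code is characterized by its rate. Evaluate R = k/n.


Code rate R = k/n
= 20/93
= 0.2151

0.2151


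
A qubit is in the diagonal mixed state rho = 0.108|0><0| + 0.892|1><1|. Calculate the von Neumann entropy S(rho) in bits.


S = -p*log2(p) - (1-p)*log2(1-p)
p = 0.1080, 1-p = 0.8920
= -0.1080 * log2(0.1080) - 0.8920 * log2(0.8920)
= -(-0.3468) - (-0.1471)
= 0.4939

0.4939


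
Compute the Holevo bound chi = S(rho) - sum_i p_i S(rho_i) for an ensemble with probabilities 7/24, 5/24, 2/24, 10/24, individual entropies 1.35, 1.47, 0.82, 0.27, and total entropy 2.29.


chi = S(rho) - sum_i p_i * S(rho_i)
Weighted entropy = 7/24 * 1.35 + 5/24 * 1.47 + 2/24 * 0.82 + 10/24 * 0.27
= 0.8808
chi = 2.29 - 0.8808
= 1.4092

1.4092


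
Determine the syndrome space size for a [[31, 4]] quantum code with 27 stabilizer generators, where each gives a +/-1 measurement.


Each stabilizer generator gives a binary (+1 or -1) measurement outcome.
With 27 independent generators:
Total syndromes = 2^27
= 134217728

134217728


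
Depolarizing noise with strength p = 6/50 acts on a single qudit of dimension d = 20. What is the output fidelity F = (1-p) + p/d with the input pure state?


F = (1-p) + p/d
= (1 - 0.1200) + 0.1200/20
= 0.8800 + 0.0060
= 0.8860

0.8860


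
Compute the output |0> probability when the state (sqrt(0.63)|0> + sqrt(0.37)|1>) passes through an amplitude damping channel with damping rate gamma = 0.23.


For amplitude damping with parameter gamma on state sqrt(a)|0> + sqrt(b)|1>:
alpha^2 = 0.63, beta^2 = 0.37
P(|0>) = alpha^2 + gamma * beta^2
= 0.63 + 0.23 * 0.37
= 0.63 + 0.0851
= 0.7151

0.7151


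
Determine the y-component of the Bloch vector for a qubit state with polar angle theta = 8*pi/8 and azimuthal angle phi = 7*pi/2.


theta = 3.1416, phi = 10.9956
r_y = sin(theta)*sin(phi) = 0.0000 * -1.0000
r_y = 0.0000

0.0000


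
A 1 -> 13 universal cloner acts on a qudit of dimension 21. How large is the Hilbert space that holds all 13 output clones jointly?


Output space = H^(tensor 13) where dim(H) = 21
dim = 21^13
= 441 (after 2 factors)
= 9261 (after 3 factors)
= 194481 (after 4 factors)
= 4084101 (after 5 factors)
= 85766121 (after 6 factors)
= 1801088541 (after 7 factors)
= 37822859361 (after 8 factors)
= 794280046581 (after 9 factors)
= 16679880978201 (after 10 factors)
= 350277500542221 (after 11 factors)
= 7355827511386641 (after 12 factors)
= 154472377739119461 (after 13 factors)
= 154472377739119461

154472377739119461


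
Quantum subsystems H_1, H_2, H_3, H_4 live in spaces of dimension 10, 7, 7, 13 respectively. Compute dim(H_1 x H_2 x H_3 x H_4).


dim(H_1 x H_2 x H_3 x H_4) = 10 * 7 * 7 * 13
= 70 * 7 * 13
= 490 * 13
= 6370

6370


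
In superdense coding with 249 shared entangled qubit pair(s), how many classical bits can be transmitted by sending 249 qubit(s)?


Superdense coding allows 2 classical bits per shared entangled pair.
249 pair(s) -> 2 * 249 = 498 classical bits

498


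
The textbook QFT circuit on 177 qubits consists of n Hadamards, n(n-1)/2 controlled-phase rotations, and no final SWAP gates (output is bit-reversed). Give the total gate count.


Hadamard gates: 177
Controlled rotations: n*(n-1)/2 = 177*176/2 = 15576
SWAP gates: 0 (omitted)
Total = 177 + 15576
= 15753

15753


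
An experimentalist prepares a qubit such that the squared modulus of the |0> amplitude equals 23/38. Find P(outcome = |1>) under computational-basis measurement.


|alpha|^2 = 23/38 = 0.6053
|beta|^2 = 1 - 23/38 = 15/38 = 0.3947
P(|1>) = |beta|^2 = 0.3947

0.3947


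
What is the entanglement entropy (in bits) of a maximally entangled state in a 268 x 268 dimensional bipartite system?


For a maximally entangled state in d x d:
S = log2(d) = log2(268)
= 8.0661

8.0661


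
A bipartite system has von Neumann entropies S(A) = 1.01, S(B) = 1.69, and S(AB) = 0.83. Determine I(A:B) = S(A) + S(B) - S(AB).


I(A:B) = S(A) + S(B) - S(AB)
= 1.01 + 1.69 - 0.83
= 1.8700

1.8700


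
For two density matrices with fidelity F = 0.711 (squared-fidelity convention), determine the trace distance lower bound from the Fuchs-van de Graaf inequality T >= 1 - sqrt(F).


Fuchs-van de Graaf (squared-fidelity convention): 1 - sqrt(F) <= T <= sqrt(1 - F).
Lower bound: T >= 1 - sqrt(F)
sqrt(F) = sqrt(0.711) = 0.8432
T >= 1 - 0.8432
T >= 0.1568

0.1568


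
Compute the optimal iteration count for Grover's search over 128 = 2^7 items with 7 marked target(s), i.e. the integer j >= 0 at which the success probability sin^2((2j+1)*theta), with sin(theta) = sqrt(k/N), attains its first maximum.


After j Grover iterations the success probability is P(j) = sin^2((2j+1)*theta), where sin(theta) = sqrt(k/N).
N = 2^7 = 128, k = 7
sin(theta) = sqrt(k/N) = 0.2338535867
theta = arcsin(sqrt(k/N)) = 0.2360392927 rad
P(j) reaches its first maximum when (2j+1)*theta is as close as possible to pi/2, i.e. j = round(pi/(4*theta) - 1/2).
pi/(4*theta) - 1/2 = 2.8274
(For comparison, the common estimate pi/4 * sqrt(N/k) = 3.3585; the exact maximiser is used here.)
Optimal iterations = 3

3


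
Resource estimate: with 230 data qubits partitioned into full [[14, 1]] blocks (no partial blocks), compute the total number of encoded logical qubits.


Each code block uses 14 physical qubits for 1 logical qubit(s).
Number of complete blocks = floor(230 / 14) = 16
Logical qubits = 16 * 1
= 16

16


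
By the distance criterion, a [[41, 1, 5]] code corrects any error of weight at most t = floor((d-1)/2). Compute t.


Code parameters: [[41, 1, 5]], distance d = 5.
Number of correctable errors = floor((d-1)/2)
= floor((5 - 1)/2)
= floor(4/2)
= 2

2


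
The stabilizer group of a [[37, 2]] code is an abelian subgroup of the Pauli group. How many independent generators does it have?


For an [[n,k]] stabilizer code:
Number of stabilizer generators = n - k
= 37 - 2
= 35

35


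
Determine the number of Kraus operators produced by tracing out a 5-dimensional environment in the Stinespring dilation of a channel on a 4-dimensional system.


Tracing out the environment in an orthonormal basis {|i>_E} gives Kraus operators K_i = <i|_E U |0>_E.
Number of Kraus operators = dim(H_env) = d_env
= 5

5


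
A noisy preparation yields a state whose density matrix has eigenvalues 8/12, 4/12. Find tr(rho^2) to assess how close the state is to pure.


tr(rho^2) = sum of eigenvalues squared
= (8/12)^2 + (4/12)^2
= (64 + 16) / 144
= 80/144
= 0.5556

0.5556


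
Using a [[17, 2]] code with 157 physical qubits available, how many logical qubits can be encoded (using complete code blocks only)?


Each code block uses 17 physical qubits for 2 logical qubit(s).
Number of complete blocks = floor(157 / 17) = 9
Logical qubits = 9 * 2
= 18

18


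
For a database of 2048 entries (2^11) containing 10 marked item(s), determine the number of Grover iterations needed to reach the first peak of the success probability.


After j Grover iterations the success probability is P(j) = sin^2((2j+1)*theta), where sin(theta) = sqrt(k/N).
N = 2^11 = 2048, k = 10
sin(theta) = sqrt(k/N) = 0.0698771243
theta = arcsin(sqrt(k/N)) = 0.06993411576 rad
P(j) reaches its first maximum when (2j+1)*theta is as close as possible to pi/2, i.e. j = round(pi/(4*theta) - 1/2).
pi/(4*theta) - 1/2 = 10.7305
(For comparison, the common estimate pi/4 * sqrt(N/k) = 11.2397; the exact maximiser is used here.)
Optimal iterations = 11

11


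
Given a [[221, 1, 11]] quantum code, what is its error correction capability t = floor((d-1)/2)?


Code parameters: [[221, 1, 11]], distance d = 11.
Number of correctable errors = floor((d-1)/2)
= floor((11 - 1)/2)
= floor(10/2)
= 5

5


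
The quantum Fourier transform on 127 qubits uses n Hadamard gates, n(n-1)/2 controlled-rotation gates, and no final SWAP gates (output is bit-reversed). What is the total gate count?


Hadamard gates: 127
Controlled rotations: n*(n-1)/2 = 127*126/2 = 8001
SWAP gates: 0 (omitted)
Total = 127 + 8001
= 8128

8128


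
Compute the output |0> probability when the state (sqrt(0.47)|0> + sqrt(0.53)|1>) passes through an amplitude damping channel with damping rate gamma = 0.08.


For amplitude damping with parameter gamma on state sqrt(a)|0> + sqrt(b)|1>:
alpha^2 = 0.47, beta^2 = 0.53
P(|0>) = alpha^2 + gamma * beta^2
= 0.47 + 0.08 * 0.53
= 0.47 + 0.0424
= 0.5124

0.5124


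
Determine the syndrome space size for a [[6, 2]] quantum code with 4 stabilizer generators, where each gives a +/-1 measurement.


Each stabilizer generator gives a binary (+1 or -1) measurement outcome.
With 4 independent generators:
Total syndromes = 2^4
= 16

16


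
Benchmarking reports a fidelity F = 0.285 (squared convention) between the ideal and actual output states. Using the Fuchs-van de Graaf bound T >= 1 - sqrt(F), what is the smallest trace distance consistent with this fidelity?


Fuchs-van de Graaf (squared-fidelity convention): 1 - sqrt(F) <= T <= sqrt(1 - F).
Lower bound: T >= 1 - sqrt(F)
sqrt(F) = sqrt(0.285) = 0.5339
T >= 1 - 0.5339
T >= 0.4661

0.4661


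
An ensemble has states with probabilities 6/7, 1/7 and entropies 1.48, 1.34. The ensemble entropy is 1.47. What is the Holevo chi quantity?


chi = S(rho) - sum_i p_i * S(rho_i)
Weighted entropy = 6/7 * 1.48 + 1/7 * 1.34
= 1.4600
chi = 1.47 - 1.4600
= 0.0100

0.0100


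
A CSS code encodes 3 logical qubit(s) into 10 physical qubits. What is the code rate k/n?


Code rate R = k/n
= 3/10
= 0.3000

0.3000


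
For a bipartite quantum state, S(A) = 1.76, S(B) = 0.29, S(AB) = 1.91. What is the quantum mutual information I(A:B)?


I(A:B) = S(A) + S(B) - S(AB)
= 1.76 + 0.29 - 1.91
= 0.1400

0.1400


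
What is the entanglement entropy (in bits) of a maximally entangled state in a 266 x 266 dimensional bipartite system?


For a maximally entangled state in d x d:
S = log2(d) = log2(266)
= 8.0553

8.0553


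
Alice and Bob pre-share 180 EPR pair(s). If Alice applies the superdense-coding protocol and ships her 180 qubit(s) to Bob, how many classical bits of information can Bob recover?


Superdense coding allows 2 classical bits per shared entangled pair.
180 pair(s) -> 2 * 180 = 360 classical bits

360


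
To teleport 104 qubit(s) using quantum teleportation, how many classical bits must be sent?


Quantum teleportation requires 2 classical bits per qubit teleported.
104 qubit(s) -> 2 * 104 = 208 classical bits

208


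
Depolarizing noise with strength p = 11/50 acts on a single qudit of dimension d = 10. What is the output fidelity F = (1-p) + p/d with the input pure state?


F = (1-p) + p/d
= (1 - 0.2200) + 0.2200/10
= 0.7800 + 0.0220
= 0.8020

0.8020


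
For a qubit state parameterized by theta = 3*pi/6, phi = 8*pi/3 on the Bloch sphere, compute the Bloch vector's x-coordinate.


theta = 1.5708, phi = 8.3776
r_x = sin(theta)*cos(phi) = 1.0000 * -0.5000
r_x = -0.5000

-0.5000


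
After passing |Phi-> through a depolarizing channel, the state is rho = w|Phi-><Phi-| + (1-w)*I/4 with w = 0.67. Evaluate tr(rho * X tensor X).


|Phi-> = (|00> - |11>)/sqrt(2)
For the pure Bell state, <X_A X_B> = -1 (Bell-state Pauli correlator).
The maximally-mixed part I/4 has tr(I/4 * P tensor P) = 0 for any traceless Pauli P.
So <X_A X_B>_rho = w * (-1) + (1 - w) * 0
= 0.67 * (-1)
= -0.6700

-0.6700


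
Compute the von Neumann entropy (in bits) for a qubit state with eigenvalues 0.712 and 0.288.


S = -p*log2(p) - (1-p)*log2(1-p)
p = 0.7120, 1-p = 0.2880
= -0.7120 * log2(0.7120) - 0.2880 * log2(0.2880)
= -(-0.3489) - (-0.5172)
= 0.8661

0.8661


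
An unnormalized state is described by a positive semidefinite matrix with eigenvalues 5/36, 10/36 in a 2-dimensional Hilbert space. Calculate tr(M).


tr(M) = sum of eigenvalues
= 5/36 + 10/36
= 15/36
= 0.4167

0.4167


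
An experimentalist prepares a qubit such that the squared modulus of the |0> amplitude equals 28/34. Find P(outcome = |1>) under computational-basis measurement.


|alpha|^2 = 28/34 = 0.8235
|beta|^2 = 1 - 28/34 = 6/34 = 0.1765
P(|1>) = |beta|^2 = 0.1765

0.1765


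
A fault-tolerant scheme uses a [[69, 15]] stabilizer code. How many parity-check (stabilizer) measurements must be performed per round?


For an [[n,k]] stabilizer code:
Number of stabilizer generators = n - k
= 69 - 15
= 54

54


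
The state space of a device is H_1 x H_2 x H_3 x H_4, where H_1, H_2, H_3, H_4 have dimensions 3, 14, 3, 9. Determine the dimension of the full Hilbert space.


dim(H_1 x H_2 x H_3 x H_4) = 3 * 14 * 3 * 9
= 42 * 3 * 9
= 126 * 9
= 1134

1134


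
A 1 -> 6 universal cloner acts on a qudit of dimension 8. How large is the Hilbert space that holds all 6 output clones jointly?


Output space = H^(tensor 6) where dim(H) = 8
dim = 8^6
= 64 (after 2 factors)
= 512 (after 3 factors)
= 4096 (after 4 factors)
= 32768 (after 5 factors)
= 262144 (after 6 factors)
= 262144

262144


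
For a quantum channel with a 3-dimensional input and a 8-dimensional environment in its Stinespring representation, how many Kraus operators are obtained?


Tracing out the environment in an orthonormal basis {|i>_E} gives Kraus operators K_i = <i|_E U |0>_E.
Number of Kraus operators = dim(H_env) = d_env
= 8

8


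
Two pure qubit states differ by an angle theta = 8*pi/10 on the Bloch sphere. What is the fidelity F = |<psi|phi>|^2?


For states separated by angle theta on Bloch sphere:
F = cos^2(theta/2)
theta = 8*pi/10 = 2.5133
theta/2 = 1.2566
cos(theta/2) = 0.3090
F = 0.0955

0.0955


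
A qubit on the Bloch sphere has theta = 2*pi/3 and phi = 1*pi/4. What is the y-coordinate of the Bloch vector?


theta = 2.0944, phi = 0.7854
r_y = sin(theta)*sin(phi) = 0.8660 * 0.7071
r_y = 0.6124

0.6124


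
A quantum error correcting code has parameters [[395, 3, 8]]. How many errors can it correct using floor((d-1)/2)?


Code parameters: [[395, 3, 8]], distance d = 8.
Number of correctable errors = floor((d-1)/2)
= floor((8 - 1)/2)
= floor(7/2)
= 3

3


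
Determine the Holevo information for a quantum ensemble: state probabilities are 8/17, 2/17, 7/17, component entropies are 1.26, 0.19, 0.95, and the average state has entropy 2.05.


chi = S(rho) - sum_i p_i * S(rho_i)
Weighted entropy = 8/17 * 1.26 + 2/17 * 0.19 + 7/17 * 0.95
= 1.0065
chi = 2.05 - 1.0065
= 1.0435

1.0435


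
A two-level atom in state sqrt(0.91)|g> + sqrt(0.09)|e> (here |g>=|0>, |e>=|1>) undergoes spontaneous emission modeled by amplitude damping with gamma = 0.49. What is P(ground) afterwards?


For amplitude damping with parameter gamma on state sqrt(a)|0> + sqrt(b)|1>:
alpha^2 = 0.91, beta^2 = 0.09
P(|0>) = alpha^2 + gamma * beta^2
= 0.91 + 0.49 * 0.09
= 0.91 + 0.0441
= 0.9541

0.9541


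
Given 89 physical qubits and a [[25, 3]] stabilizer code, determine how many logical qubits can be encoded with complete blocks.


Each code block uses 25 physical qubits for 3 logical qubit(s).
Number of complete blocks = floor(89 / 25) = 3
Logical qubits = 3 * 3
= 9

9


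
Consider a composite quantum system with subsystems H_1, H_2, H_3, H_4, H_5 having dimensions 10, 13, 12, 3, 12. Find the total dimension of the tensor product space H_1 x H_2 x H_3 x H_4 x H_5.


dim(H_1 x H_2 x H_3 x H_4 x H_5) = 10 * 13 * 12 * 3 * 12
= 130 * 12 * 3 * 12
= 1560 * 3 * 12
= 4680 * 12
= 56160

56160
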